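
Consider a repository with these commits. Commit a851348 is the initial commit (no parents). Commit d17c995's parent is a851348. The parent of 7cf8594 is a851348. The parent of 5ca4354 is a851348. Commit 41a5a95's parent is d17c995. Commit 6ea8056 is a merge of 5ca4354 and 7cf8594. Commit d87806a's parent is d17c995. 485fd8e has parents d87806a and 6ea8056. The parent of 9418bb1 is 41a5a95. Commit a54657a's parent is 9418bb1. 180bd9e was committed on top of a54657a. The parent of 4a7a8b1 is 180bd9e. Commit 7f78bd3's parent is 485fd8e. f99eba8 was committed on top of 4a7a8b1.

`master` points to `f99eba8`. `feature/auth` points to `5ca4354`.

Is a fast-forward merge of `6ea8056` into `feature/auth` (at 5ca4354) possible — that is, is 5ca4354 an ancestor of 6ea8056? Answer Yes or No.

A fast-forward from 5ca4354 to 6ea8056 is possible iff 5ca4354 is an ancestor of 6ea8056.
Ancestors of 6ea8056: {5ca4354, 6ea8056, 7cf8594, a851348}.
5ca4354 is among them, so fast-forward is possible.

Yes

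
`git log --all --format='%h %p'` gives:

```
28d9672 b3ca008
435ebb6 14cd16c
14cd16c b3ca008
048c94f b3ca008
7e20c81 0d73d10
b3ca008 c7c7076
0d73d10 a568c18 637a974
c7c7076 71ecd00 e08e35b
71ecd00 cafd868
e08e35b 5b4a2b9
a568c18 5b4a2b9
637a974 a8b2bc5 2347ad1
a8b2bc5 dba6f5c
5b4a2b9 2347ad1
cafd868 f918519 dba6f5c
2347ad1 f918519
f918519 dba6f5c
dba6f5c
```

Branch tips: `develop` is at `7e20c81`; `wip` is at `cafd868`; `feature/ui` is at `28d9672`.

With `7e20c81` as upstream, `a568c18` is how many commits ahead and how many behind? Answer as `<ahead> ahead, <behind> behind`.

Reachable from a568c18: {2347ad1, 5b4a2b9, a568c18, dba6f5c, f918519}.
Reachable from 7e20c81: {0d73d10, 2347ad1, 5b4a2b9, 637a974, 7e20c81, a568c18, a8b2bc5, dba6f5c, f918519}.
Only in a568c18's history (ahead): {} — 0.
Only in 7e20c81's history (behind): {0d73d10, 637a974, 7e20c81, a8b2bc5} — 4.

0 ahead, 4 behind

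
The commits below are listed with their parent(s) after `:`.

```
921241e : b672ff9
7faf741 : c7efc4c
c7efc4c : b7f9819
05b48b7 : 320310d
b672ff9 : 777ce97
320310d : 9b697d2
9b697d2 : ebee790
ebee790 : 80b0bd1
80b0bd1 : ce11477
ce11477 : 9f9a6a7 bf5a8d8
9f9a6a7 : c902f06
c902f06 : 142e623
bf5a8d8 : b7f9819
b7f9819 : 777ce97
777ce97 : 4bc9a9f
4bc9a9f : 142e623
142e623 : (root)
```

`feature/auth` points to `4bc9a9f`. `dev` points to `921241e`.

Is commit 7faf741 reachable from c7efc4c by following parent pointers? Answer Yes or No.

Ancestors of c7efc4c: {142e623, 4bc9a9f, 777ce97, b7f9819, c7efc4c}.
7faf741 is not in that set, so it is not an ancestor of c7efc4c.

No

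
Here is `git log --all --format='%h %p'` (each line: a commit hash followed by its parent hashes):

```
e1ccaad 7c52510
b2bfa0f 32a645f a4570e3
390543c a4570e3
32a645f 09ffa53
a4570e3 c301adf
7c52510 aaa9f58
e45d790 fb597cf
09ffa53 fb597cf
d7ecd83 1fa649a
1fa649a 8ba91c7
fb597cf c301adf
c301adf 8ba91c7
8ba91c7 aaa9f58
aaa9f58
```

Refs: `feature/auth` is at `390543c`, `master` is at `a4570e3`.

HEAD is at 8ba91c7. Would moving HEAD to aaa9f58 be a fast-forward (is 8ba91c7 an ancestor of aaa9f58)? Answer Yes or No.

No

A fast-forward from 8ba91c7 to aaa9f58 is possible iff 8ba91c7 is an ancestor of aaa9f58.
Ancestors of aaa9f58: {aaa9f58}.
8ba91c7 is not among them, so fast-forward is not possible.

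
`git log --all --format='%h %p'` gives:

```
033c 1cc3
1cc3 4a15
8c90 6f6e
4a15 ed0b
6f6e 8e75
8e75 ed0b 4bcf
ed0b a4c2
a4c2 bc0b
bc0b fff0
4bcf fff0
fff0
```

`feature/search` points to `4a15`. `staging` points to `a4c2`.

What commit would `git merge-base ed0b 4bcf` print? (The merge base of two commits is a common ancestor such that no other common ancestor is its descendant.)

Ancestors of ed0b: {a4c2, bc0b, ed0b, fff0}.
Ancestors of 4bcf: {4bcf, fff0}.
Common ancestors: {fff0}.
The only common ancestor is fff0, so it is the merge base.

fff0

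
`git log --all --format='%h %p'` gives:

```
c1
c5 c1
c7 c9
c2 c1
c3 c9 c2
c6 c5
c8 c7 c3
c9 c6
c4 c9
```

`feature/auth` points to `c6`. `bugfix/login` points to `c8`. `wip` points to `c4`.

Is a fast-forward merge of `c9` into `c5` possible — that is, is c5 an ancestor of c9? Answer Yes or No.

Yes

A fast-forward from c5 to c9 is possible iff c5 is an ancestor of c9.
Ancestors of c9: {c1, c5, c6, c9}.
c5 is among them, so fast-forward is possible.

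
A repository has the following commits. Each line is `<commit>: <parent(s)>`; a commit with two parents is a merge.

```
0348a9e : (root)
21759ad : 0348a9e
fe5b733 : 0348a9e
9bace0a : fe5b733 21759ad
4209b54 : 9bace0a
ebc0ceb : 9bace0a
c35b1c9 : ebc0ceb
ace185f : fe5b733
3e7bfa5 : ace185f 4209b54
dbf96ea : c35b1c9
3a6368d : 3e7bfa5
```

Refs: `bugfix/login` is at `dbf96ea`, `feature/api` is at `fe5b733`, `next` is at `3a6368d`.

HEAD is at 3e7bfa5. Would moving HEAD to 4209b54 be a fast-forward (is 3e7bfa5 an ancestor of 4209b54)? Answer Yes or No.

No

A fast-forward from 3e7bfa5 to 4209b54 is possible iff 3e7bfa5 is an ancestor of 4209b54.
Ancestors of 4209b54: {0348a9e, 21759ad, 4209b54, 9bace0a, fe5b733}.
3e7bfa5 is not among them, so fast-forward is not possible.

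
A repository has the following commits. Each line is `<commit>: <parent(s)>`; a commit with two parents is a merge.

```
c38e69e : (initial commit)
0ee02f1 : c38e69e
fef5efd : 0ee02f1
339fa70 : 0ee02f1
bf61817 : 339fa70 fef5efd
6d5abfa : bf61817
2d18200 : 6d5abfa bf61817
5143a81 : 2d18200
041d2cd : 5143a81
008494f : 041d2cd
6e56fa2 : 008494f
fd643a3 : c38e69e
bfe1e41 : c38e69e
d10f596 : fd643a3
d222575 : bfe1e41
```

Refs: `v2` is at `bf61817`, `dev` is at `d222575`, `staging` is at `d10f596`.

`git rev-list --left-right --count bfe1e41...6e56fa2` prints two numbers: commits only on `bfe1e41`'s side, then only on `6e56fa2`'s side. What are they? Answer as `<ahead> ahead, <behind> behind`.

1 ahead, 10 behind

Reachable from bfe1e41: {bfe1e41, c38e69e}.
Reachable from 6e56fa2: {008494f, 041d2cd, 0ee02f1, 2d18200, 339fa70, 5143a81, 6d5abfa, 6e56fa2, bf61817, c38e69e, fef5efd}.
Only in bfe1e41's history (ahead): {bfe1e41} — 1.
Only in 6e56fa2's history (behind): {008494f, 041d2cd, 0ee02f1, 2d18200, 339fa70, 5143a81, 6d5abfa, 6e56fa2, bf61817, fef5efd} — 10.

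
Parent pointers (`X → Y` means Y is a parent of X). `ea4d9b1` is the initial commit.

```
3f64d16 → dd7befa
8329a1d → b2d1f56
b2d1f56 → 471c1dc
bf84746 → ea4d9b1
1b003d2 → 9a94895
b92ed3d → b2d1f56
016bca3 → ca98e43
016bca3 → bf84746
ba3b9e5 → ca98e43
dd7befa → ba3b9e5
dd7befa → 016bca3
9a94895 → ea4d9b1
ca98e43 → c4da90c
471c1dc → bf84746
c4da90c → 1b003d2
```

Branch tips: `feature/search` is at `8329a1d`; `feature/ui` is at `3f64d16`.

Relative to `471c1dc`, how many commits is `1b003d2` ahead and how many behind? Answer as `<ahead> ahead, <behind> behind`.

Reachable from 1b003d2: {1b003d2, 9a94895, ea4d9b1}.
Reachable from 471c1dc: {471c1dc, bf84746, ea4d9b1}.
Only in 1b003d2's history (ahead): {1b003d2, 9a94895} — 2.
Only in 471c1dc's history (behind): {471c1dc, bf84746} — 2.

2 ahead, 2 behind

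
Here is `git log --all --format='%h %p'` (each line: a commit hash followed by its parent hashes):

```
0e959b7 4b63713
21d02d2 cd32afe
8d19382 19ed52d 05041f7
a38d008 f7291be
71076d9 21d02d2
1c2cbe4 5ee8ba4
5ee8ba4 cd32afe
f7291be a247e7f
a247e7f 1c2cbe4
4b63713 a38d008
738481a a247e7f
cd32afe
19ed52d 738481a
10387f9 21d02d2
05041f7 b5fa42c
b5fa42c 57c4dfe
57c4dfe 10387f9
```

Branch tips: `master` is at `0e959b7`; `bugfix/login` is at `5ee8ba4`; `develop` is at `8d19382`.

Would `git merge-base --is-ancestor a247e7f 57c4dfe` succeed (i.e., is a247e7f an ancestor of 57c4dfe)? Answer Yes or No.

Ancestors of 57c4dfe: {10387f9, 21d02d2, 57c4dfe, cd32afe}.
a247e7f is not in that set, so it is not an ancestor of 57c4dfe.

No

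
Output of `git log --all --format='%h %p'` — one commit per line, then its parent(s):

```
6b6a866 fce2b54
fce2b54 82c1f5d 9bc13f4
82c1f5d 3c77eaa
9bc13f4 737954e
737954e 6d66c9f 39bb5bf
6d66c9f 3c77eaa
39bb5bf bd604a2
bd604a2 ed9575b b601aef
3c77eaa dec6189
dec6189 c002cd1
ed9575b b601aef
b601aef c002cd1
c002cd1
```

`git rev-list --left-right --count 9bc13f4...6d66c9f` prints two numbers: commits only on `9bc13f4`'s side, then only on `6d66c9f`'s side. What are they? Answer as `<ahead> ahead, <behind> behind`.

6 ahead, 0 behind

Reachable from 9bc13f4: {39bb5bf, 3c77eaa, 6d66c9f, 737954e, 9bc13f4, b601aef, bd604a2, c002cd1, dec6189, ed9575b}.
Reachable from 6d66c9f: {3c77eaa, 6d66c9f, c002cd1, dec6189}.
Only in 9bc13f4's history (ahead): {39bb5bf, 737954e, 9bc13f4, b601aef, bd604a2, ed9575b} — 6.
Only in 6d66c9f's history (behind): {} — 0.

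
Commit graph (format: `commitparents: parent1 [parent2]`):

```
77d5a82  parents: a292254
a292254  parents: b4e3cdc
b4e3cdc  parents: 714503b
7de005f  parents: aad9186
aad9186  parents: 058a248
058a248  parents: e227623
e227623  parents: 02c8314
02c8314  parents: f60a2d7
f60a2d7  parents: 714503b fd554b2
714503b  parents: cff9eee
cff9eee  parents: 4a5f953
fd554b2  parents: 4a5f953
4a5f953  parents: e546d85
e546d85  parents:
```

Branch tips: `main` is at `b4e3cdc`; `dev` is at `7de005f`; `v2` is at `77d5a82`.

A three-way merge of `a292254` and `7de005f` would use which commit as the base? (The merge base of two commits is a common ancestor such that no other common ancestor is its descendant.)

Ancestors of a292254: {4a5f953, 714503b, a292254, b4e3cdc, cff9eee, e546d85}.
Ancestors of 7de005f: {02c8314, 058a248, 4a5f953, 714503b, 7de005f, aad9186, cff9eee, e227623, e546d85, f60a2d7, fd554b2}.
Common ancestors: {4a5f953, 714503b, cff9eee, e546d85}.
Among these, 714503b is not an ancestor of any other common ancestor — it is the merge base.

714503b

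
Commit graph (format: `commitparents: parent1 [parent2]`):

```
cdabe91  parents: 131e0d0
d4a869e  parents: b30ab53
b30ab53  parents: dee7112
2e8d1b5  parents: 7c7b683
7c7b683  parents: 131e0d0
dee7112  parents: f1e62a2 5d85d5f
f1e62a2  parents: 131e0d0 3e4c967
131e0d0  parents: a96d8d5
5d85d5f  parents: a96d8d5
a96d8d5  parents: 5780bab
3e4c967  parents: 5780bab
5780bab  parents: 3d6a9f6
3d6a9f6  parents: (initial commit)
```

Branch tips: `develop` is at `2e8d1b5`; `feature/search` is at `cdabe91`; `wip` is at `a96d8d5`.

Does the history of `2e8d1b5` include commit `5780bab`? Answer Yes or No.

Yes

Ancestors of 2e8d1b5 (commits reachable by following parents): {131e0d0, 2e8d1b5, 3d6a9f6, 5780bab, 7c7b683, a96d8d5}.
5780bab is in that set, so it is an ancestor of 2e8d1b5.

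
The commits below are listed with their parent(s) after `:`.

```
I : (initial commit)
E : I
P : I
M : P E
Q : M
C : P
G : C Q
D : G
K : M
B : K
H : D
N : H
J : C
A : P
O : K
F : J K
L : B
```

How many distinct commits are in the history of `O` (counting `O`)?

6

Walking parent pointers from O: reachable set = {E, I, K, M, O, P}.
That is 6 commits.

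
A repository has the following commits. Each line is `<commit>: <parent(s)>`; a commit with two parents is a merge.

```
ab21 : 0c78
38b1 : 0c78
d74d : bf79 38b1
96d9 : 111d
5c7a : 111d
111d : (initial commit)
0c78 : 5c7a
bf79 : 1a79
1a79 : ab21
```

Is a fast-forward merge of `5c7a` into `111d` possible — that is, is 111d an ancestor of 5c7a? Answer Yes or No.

A fast-forward from 111d to 5c7a is possible iff 111d is an ancestor of 5c7a.
Ancestors of 5c7a: {111d, 5c7a}.
111d is among them, so fast-forward is possible.

Yes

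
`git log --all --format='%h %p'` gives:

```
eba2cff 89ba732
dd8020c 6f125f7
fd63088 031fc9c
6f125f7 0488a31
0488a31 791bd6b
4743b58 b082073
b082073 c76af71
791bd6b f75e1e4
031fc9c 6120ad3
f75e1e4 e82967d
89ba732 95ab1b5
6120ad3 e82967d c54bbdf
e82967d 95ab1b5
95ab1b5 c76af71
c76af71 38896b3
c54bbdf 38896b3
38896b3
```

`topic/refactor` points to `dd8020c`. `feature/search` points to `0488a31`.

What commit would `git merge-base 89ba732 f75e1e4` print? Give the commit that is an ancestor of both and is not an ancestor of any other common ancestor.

95ab1b5

Ancestors of 89ba732: {38896b3, 89ba732, 95ab1b5, c76af71}.
Ancestors of f75e1e4: {38896b3, 95ab1b5, c76af71, e82967d, f75e1e4}.
Common ancestors: {38896b3, 95ab1b5, c76af71}.
Among these, 95ab1b5 is not an ancestor of any other common ancestor — it is the merge base.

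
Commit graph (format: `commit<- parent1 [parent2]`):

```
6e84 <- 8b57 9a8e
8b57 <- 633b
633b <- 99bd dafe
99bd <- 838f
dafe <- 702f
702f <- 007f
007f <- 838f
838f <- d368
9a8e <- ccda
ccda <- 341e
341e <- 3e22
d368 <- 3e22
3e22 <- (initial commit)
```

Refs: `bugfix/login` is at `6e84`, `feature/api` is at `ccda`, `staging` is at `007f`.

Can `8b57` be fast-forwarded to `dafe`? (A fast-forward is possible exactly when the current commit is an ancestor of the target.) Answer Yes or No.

A fast-forward from 8b57 to dafe is possible iff 8b57 is an ancestor of dafe.
Ancestors of dafe: {007f, 3e22, 702f, 838f, d368, dafe}.
8b57 is not among them, so fast-forward is not possible.

No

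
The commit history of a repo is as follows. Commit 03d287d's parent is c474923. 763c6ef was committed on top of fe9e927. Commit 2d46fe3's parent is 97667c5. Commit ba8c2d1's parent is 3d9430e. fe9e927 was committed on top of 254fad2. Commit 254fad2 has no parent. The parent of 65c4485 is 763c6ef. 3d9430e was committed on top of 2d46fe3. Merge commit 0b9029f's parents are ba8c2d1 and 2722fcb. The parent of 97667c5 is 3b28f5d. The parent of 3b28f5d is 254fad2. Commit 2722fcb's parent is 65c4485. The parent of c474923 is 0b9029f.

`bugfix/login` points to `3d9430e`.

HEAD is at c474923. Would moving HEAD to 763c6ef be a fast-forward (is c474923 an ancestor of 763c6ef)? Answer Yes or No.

A fast-forward from c474923 to 763c6ef is possible iff c474923 is an ancestor of 763c6ef.
Ancestors of 763c6ef: {254fad2, 763c6ef, fe9e927}.
c474923 is not among them, so fast-forward is not possible.

No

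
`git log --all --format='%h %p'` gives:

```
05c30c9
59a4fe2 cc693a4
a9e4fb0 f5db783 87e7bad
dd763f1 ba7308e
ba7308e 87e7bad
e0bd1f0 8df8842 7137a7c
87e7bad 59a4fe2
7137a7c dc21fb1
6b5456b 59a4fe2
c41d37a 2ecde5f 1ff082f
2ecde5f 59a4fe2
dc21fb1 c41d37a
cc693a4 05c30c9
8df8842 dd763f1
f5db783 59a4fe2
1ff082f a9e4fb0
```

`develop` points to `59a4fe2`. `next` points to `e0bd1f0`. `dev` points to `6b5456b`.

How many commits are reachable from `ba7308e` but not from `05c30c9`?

4

Reachable from ba7308e: {05c30c9, 59a4fe2, 87e7bad, ba7308e, cc693a4}.
Reachable from 05c30c9: {05c30c9}.
In ba7308e's history but not 05c30c9's: {59a4fe2, 87e7bad, ba7308e, cc693a4} — 4 commits.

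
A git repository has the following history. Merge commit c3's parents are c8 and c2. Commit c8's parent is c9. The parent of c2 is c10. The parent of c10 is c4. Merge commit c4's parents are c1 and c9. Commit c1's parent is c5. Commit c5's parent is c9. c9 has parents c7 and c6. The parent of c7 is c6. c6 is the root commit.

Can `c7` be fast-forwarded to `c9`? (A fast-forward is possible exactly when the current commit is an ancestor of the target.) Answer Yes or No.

Yes

A fast-forward from c7 to c9 is possible iff c7 is an ancestor of c9.
Ancestors of c9: {c6, c7, c9}.
c7 is among them, so fast-forward is possible.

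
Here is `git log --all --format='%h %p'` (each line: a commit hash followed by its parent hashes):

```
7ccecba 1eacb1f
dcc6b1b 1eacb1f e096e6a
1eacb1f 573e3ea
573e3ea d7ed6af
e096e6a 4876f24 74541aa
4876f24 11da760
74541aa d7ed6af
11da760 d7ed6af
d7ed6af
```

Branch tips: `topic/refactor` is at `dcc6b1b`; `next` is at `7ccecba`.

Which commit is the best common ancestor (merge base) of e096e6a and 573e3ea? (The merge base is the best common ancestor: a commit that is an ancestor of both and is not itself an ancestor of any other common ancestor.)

d7ed6af

Ancestors of e096e6a: {11da760, 4876f24, 74541aa, d7ed6af, e096e6a}.
Ancestors of 573e3ea: {573e3ea, d7ed6af}.
Common ancestors: {d7ed6af}.
The only common ancestor is d7ed6af, so it is the merge base.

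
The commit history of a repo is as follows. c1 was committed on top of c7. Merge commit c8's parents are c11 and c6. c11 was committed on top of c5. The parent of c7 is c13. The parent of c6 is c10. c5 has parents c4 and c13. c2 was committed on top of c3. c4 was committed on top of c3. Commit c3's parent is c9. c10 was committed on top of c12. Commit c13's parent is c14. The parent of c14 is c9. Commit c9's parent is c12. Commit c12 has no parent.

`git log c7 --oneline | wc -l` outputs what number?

5

Walking parent pointers from c7: reachable set = {c12, c13, c14, c7, c9}.
That is 5 commits.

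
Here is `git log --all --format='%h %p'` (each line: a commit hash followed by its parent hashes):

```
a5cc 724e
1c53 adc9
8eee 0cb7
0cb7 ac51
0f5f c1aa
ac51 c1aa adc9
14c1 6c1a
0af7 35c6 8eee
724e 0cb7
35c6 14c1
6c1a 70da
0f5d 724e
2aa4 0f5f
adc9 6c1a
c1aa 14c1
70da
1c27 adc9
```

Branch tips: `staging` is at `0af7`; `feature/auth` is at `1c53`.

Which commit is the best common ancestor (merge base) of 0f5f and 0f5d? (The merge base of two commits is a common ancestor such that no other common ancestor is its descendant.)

c1aa

Ancestors of 0f5f: {0f5f, 14c1, 6c1a, 70da, c1aa}.
Ancestors of 0f5d: {0cb7, 0f5d, 14c1, 6c1a, 70da, 724e, ac51, adc9, c1aa}.
Common ancestors: {14c1, 6c1a, 70da, c1aa}.
Among these, c1aa is not an ancestor of any other common ancestor — it is the merge base.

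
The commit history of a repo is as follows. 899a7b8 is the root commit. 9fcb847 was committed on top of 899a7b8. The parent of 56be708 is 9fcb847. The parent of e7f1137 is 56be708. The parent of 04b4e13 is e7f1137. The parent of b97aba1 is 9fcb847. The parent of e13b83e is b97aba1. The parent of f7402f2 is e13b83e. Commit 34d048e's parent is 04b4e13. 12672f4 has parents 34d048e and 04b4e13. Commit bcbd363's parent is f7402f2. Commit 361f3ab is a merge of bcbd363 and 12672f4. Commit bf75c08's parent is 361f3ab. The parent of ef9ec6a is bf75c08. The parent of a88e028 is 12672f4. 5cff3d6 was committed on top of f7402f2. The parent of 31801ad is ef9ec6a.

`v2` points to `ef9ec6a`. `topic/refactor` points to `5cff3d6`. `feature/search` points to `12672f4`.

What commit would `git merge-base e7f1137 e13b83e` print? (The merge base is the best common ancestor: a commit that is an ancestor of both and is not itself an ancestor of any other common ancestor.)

9fcb847

Ancestors of e7f1137: {56be708, 899a7b8, 9fcb847, e7f1137}.
Ancestors of e13b83e: {899a7b8, 9fcb847, b97aba1, e13b83e}.
Common ancestors: {899a7b8, 9fcb847}.
Among these, 9fcb847 is not an ancestor of any other common ancestor — it is the merge base.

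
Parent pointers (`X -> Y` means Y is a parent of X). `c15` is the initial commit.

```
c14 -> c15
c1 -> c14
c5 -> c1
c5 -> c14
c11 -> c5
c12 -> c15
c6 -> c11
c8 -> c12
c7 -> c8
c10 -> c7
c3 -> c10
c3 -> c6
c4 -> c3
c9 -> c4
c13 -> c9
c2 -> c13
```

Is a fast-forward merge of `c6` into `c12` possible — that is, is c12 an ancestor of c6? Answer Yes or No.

A fast-forward from c12 to c6 is possible iff c12 is an ancestor of c6.
Ancestors of c6: {c1, c11, c14, c15, c5, c6}.
c12 is not among them, so fast-forward is not possible.

No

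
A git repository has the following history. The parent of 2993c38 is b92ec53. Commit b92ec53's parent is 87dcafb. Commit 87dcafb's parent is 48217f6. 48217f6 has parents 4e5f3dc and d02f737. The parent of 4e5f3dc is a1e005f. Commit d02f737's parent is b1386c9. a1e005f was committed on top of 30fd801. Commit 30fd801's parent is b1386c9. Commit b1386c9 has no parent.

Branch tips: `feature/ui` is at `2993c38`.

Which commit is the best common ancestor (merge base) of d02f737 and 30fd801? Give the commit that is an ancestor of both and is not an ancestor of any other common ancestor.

b1386c9

Ancestors of d02f737: {b1386c9, d02f737}.
Ancestors of 30fd801: {30fd801, b1386c9}.
Common ancestors: {b1386c9}.
The only common ancestor is b1386c9, so it is the merge base.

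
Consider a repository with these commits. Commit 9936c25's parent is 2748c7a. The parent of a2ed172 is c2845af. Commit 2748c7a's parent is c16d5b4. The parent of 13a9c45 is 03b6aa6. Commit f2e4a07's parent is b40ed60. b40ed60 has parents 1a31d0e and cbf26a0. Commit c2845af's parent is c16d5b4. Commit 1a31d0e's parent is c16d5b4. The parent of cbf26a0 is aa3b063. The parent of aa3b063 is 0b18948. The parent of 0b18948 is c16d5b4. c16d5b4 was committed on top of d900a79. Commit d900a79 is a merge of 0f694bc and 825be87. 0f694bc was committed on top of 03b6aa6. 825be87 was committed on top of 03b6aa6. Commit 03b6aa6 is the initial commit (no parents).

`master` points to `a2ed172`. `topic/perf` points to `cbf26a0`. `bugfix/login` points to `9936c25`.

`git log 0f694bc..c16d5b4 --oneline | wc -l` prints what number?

Reachable from c16d5b4: {03b6aa6, 0f694bc, 825be87, c16d5b4, d900a79}.
Reachable from 0f694bc: {03b6aa6, 0f694bc}.
In c16d5b4's history but not 0f694bc's: {825be87, c16d5b4, d900a79} — 3 commits.

3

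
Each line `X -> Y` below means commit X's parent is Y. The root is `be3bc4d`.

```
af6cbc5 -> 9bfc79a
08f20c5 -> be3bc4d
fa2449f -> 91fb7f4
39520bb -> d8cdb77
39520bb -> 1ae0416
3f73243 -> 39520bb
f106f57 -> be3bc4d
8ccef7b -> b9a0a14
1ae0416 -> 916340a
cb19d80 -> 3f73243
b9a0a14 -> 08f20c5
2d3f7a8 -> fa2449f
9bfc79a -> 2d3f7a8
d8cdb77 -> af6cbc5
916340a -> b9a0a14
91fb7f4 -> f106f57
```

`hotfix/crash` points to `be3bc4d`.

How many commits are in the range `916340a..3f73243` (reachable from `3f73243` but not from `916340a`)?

10

Reachable from 3f73243: {08f20c5, 1ae0416, 2d3f7a8, 39520bb, 3f73243, 916340a, 91fb7f4, 9bfc79a, af6cbc5, b9a0a14, be3bc4d, d8cdb77, f106f57, fa2449f}.
Reachable from 916340a: {08f20c5, 916340a, b9a0a14, be3bc4d}.
In 3f73243's history but not 916340a's: {1ae0416, 2d3f7a8, 39520bb, 3f73243, 91fb7f4, 9bfc79a, af6cbc5, d8cdb77, f106f57, fa2449f} — 10 commits.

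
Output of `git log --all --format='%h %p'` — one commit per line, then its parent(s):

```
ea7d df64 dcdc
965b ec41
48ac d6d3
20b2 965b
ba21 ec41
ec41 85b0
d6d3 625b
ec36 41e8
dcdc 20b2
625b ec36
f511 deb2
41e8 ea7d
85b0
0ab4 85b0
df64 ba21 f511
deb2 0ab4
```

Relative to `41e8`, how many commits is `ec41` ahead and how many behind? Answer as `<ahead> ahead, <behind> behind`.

0 ahead, 10 behind

Reachable from ec41: {85b0, ec41}.
Reachable from 41e8: {0ab4, 20b2, 41e8, 85b0, 965b, ba21, dcdc, deb2, df64, ea7d, ec41, f511}.
Only in ec41's history (ahead): {} — 0.
Only in 41e8's history (behind): {0ab4, 20b2, 41e8, 965b, ba21, dcdc, deb2, df64, ea7d, f511} — 10.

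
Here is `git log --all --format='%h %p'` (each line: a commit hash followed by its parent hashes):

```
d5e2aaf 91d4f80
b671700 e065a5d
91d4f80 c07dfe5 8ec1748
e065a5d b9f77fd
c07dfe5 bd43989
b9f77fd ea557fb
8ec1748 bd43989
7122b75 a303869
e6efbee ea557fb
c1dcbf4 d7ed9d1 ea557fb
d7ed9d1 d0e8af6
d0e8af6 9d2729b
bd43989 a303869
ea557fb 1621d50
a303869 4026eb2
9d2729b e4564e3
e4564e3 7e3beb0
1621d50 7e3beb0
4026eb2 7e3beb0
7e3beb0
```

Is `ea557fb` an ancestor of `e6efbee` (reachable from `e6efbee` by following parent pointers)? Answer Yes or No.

Yes

Ancestors of e6efbee (commits reachable by following parents): {1621d50, 7e3beb0, e6efbee, ea557fb}.
ea557fb is in that set, so it is an ancestor of e6efbee.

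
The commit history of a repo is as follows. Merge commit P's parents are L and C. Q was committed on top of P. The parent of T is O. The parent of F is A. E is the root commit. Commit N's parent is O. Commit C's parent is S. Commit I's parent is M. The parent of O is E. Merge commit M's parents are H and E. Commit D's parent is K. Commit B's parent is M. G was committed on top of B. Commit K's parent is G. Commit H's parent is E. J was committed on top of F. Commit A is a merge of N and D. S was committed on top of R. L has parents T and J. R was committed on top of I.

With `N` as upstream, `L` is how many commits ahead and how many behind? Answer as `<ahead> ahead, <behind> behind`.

11 ahead, 0 behind

Reachable from L: {A, B, D, E, F, G, H, J, K, L, M, N, O, T}.
Reachable from N: {E, N, O}.
Only in L's history (ahead): {A, B, D, F, G, H, J, K, L, M, T} — 11.
Only in N's history (behind): {} — 0.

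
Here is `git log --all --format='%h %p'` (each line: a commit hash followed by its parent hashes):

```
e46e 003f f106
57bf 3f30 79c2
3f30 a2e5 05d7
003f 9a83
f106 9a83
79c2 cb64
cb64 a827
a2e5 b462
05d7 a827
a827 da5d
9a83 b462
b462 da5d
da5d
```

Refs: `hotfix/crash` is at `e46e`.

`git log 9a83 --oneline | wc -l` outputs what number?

3

Walking parent pointers from 9a83: reachable set = {9a83, b462, da5d}.
That is 3 commits.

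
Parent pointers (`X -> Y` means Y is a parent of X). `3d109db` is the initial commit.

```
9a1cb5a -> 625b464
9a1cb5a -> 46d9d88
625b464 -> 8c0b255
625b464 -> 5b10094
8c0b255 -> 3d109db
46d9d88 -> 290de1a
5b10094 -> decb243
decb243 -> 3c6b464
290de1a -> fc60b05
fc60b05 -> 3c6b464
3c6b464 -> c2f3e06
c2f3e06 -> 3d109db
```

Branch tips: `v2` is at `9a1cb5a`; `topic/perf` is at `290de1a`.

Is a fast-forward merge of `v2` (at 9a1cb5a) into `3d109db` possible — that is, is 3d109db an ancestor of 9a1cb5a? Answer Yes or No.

A fast-forward from 3d109db to 9a1cb5a is possible iff 3d109db is an ancestor of 9a1cb5a.
Ancestors of 9a1cb5a: {290de1a, 3c6b464, 3d109db, 46d9d88, 5b10094, 625b464, 8c0b255, 9a1cb5a, c2f3e06, decb243, fc60b05}.
3d109db is among them, so fast-forward is possible.

Yes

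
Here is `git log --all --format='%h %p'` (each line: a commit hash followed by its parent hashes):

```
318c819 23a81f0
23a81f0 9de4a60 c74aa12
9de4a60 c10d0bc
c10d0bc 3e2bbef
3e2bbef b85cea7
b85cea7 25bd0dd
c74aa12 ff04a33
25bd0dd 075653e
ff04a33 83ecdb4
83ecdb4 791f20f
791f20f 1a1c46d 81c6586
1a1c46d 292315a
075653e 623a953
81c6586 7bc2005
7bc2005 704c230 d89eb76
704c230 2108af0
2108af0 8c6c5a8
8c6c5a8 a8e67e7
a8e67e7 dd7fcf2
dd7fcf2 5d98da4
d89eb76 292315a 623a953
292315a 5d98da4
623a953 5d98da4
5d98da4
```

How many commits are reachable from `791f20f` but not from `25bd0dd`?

Reachable from 791f20f: {1a1c46d, 2108af0, 292315a, 5d98da4, 623a953, 704c230, 791f20f, 7bc2005, 81c6586, 8c6c5a8, a8e67e7, d89eb76, dd7fcf2}.
Reachable from 25bd0dd: {075653e, 25bd0dd, 5d98da4, 623a953}.
In 791f20f's history but not 25bd0dd's: {1a1c46d, 2108af0, 292315a, 704c230, 791f20f, 7bc2005, 81c6586, 8c6c5a8, a8e67e7, d89eb76, dd7fcf2} — 11 commits.

11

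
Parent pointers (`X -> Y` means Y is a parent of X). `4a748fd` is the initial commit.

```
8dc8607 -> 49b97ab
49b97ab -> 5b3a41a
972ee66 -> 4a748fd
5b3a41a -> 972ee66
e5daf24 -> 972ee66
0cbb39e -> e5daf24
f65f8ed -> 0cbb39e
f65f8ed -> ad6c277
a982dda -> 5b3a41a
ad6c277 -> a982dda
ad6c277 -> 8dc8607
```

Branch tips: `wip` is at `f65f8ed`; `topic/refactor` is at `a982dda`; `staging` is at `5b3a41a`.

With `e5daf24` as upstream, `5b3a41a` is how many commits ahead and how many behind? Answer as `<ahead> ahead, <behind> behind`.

1 ahead, 1 behind

Reachable from 5b3a41a: {4a748fd, 5b3a41a, 972ee66}.
Reachable from e5daf24: {4a748fd, 972ee66, e5daf24}.
Only in 5b3a41a's history (ahead): {5b3a41a} — 1.
Only in e5daf24's history (behind): {e5daf24} — 1.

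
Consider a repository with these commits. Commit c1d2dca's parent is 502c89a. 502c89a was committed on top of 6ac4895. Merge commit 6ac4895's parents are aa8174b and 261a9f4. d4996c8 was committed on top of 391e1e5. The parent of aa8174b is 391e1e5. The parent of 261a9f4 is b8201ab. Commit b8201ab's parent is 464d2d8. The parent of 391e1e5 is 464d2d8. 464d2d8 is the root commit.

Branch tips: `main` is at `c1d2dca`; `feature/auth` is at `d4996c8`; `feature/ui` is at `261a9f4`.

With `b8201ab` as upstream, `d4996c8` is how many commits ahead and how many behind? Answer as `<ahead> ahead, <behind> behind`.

Reachable from d4996c8: {391e1e5, 464d2d8, d4996c8}.
Reachable from b8201ab: {464d2d8, b8201ab}.
Only in d4996c8's history (ahead): {391e1e5, d4996c8} — 2.
Only in b8201ab's history (behind): {b8201ab} — 1.

2 ahead, 1 behind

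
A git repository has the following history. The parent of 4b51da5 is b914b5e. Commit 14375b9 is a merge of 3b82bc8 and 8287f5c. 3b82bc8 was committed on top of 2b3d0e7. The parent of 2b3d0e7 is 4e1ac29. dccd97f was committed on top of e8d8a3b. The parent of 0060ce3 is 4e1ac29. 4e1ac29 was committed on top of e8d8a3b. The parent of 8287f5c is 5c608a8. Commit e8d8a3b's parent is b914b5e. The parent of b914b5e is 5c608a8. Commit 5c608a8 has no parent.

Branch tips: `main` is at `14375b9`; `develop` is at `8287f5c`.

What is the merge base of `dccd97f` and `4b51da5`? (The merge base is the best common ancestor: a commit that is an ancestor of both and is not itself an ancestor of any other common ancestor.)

b914b5e

Ancestors of dccd97f: {5c608a8, b914b5e, dccd97f, e8d8a3b}.
Ancestors of 4b51da5: {4b51da5, 5c608a8, b914b5e}.
Common ancestors: {5c608a8, b914b5e}.
Among these, b914b5e is not an ancestor of any other common ancestor — it is the merge base.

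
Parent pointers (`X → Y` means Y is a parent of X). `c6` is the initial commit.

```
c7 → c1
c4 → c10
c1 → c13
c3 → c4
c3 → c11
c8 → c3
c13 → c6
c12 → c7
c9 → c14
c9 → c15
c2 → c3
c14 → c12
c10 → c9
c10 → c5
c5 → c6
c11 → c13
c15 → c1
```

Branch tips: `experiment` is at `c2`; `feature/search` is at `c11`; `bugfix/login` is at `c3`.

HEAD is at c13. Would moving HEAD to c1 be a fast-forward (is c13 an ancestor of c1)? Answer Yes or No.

A fast-forward from c13 to c1 is possible iff c13 is an ancestor of c1.
Ancestors of c1: {c1, c13, c6}.
c13 is among them, so fast-forward is possible.

Yes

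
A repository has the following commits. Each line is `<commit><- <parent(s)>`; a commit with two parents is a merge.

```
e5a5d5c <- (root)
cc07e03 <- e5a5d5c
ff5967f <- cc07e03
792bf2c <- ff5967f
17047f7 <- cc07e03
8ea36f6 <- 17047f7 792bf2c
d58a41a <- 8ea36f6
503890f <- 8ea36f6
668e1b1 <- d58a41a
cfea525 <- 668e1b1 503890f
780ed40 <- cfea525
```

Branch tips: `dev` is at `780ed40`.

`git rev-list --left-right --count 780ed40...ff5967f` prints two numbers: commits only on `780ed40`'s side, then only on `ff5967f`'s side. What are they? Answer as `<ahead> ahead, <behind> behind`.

Reachable from 780ed40: {17047f7, 503890f, 668e1b1, 780ed40, 792bf2c, 8ea36f6, cc07e03, cfea525, d58a41a, e5a5d5c, ff5967f}.
Reachable from ff5967f: {cc07e03, e5a5d5c, ff5967f}.
Only in 780ed40's history (ahead): {17047f7, 503890f, 668e1b1, 780ed40, 792bf2c, 8ea36f6, cfea525, d58a41a} — 8.
Only in ff5967f's history (behind): {} — 0.

8 ahead, 0 behind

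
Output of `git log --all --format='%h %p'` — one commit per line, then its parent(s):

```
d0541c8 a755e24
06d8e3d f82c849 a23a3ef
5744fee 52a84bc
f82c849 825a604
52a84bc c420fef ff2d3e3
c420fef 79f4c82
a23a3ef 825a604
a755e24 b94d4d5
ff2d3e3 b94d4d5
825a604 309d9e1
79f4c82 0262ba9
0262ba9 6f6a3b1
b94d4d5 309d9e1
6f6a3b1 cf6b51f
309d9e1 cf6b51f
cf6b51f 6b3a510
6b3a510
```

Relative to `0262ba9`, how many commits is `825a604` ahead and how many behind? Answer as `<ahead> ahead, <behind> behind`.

Reachable from 825a604: {309d9e1, 6b3a510, 825a604, cf6b51f}.
Reachable from 0262ba9: {0262ba9, 6b3a510, 6f6a3b1, cf6b51f}.
Only in 825a604's history (ahead): {309d9e1, 825a604} — 2.
Only in 0262ba9's history (behind): {0262ba9, 6f6a3b1} — 2.

2 ahead, 2 behind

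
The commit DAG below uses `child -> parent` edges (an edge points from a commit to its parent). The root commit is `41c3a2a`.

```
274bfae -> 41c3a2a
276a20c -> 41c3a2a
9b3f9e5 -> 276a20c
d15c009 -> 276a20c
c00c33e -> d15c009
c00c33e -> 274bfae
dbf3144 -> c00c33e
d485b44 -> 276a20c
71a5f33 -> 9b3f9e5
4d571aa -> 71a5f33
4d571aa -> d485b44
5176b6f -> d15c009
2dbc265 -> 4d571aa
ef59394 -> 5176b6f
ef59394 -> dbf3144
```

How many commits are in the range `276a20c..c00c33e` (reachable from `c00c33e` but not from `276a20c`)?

Reachable from c00c33e: {274bfae, 276a20c, 41c3a2a, c00c33e, d15c009}.
Reachable from 276a20c: {276a20c, 41c3a2a}.
In c00c33e's history but not 276a20c's: {274bfae, c00c33e, d15c009} — 3 commits.

3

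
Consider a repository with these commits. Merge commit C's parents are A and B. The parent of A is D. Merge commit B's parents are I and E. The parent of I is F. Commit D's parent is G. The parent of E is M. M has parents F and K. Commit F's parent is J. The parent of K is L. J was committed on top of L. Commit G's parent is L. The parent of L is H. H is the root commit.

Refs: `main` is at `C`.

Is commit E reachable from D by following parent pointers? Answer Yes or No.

Ancestors of D: {D, G, H, L}.
E is not in that set, so it is not an ancestor of D.

No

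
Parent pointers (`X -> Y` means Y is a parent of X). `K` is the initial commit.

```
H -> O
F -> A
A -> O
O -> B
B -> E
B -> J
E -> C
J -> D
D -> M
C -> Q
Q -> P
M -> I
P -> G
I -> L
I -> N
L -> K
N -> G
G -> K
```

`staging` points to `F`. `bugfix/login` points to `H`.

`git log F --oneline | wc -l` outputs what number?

Walking parent pointers from F: reachable set = {A, B, C, D, E, F, G, I, J, K, L, M, N, O, P, Q}.
That is 16 commits.

16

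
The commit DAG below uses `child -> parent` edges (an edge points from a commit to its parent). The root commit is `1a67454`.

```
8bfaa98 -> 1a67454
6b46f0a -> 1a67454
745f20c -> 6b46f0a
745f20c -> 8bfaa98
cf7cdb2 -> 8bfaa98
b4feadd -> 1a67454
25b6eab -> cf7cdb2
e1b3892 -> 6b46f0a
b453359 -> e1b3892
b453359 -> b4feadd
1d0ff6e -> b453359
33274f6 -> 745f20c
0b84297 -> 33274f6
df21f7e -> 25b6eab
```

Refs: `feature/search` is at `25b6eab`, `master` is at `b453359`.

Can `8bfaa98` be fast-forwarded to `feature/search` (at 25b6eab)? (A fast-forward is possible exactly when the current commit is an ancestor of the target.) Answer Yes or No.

A fast-forward from 8bfaa98 to 25b6eab is possible iff 8bfaa98 is an ancestor of 25b6eab.
Ancestors of 25b6eab: {1a67454, 25b6eab, 8bfaa98, cf7cdb2}.
8bfaa98 is among them, so fast-forward is possible.

Yes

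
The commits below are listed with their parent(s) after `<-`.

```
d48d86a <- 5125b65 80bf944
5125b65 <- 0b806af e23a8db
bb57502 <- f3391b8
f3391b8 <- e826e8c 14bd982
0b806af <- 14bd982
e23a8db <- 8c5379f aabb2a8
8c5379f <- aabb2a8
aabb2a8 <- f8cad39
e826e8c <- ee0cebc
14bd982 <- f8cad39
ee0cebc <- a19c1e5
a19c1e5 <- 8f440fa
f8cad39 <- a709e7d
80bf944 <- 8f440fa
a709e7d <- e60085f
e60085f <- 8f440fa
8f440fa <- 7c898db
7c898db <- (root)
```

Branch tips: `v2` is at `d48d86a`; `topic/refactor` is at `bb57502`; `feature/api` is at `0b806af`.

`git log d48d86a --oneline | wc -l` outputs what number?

13

Walking parent pointers from d48d86a: reachable set = {0b806af, 14bd982, 5125b65, 7c898db, 80bf944, 8c5379f, 8f440fa, a709e7d, aabb2a8, d48d86a, e23a8db, e60085f, f8cad39}.
That is 13 commits.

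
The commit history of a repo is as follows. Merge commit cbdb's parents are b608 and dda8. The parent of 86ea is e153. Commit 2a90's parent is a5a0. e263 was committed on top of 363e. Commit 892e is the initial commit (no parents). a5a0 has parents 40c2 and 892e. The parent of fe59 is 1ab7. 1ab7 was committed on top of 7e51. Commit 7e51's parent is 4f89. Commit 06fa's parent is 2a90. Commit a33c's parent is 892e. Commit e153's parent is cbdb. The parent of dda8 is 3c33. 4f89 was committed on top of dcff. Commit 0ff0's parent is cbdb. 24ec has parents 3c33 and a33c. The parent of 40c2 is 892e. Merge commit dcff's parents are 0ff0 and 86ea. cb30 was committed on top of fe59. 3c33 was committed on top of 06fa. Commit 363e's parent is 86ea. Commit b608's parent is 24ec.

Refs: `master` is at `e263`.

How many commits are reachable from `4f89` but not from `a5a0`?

13

Reachable from 4f89: {06fa, 0ff0, 24ec, 2a90, 3c33, 40c2, 4f89, 86ea, 892e, a33c, a5a0, b608, cbdb, dcff, dda8, e153}.
Reachable from a5a0: {40c2, 892e, a5a0}.
In 4f89's history but not a5a0's: {06fa, 0ff0, 24ec, 2a90, 3c33, 4f89, 86ea, a33c, b608, cbdb, dcff, dda8, e153} — 13 commits.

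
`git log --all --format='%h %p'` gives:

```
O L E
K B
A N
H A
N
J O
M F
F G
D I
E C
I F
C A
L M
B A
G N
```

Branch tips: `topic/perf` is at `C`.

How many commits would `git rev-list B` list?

Walking parent pointers from B: reachable set = {A, B, N}.
That is 3 commits.

3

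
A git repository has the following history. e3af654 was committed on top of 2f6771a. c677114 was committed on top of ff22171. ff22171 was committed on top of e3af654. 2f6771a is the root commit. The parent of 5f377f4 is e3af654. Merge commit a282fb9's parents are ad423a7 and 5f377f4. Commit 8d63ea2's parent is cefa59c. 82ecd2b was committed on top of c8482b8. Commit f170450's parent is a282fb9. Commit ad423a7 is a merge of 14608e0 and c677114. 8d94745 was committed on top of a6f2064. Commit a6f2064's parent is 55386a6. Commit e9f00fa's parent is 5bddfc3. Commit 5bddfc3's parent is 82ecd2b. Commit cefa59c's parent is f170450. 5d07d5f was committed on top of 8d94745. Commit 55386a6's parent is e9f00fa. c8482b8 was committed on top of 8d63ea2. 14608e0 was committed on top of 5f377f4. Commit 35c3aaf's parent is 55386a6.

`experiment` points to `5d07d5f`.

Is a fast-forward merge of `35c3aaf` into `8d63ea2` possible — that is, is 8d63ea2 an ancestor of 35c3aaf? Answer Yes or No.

Yes

A fast-forward from 8d63ea2 to 35c3aaf is possible iff 8d63ea2 is an ancestor of 35c3aaf.
Ancestors of 35c3aaf: {14608e0, 2f6771a, 35c3aaf, 55386a6, 5bddfc3, 5f377f4, 82ecd2b, 8d63ea2, a282fb9, ad423a7, c677114, c8482b8, cefa59c, e3af654, e9f00fa, f170450, ff22171}.
8d63ea2 is among them, so fast-forward is possible.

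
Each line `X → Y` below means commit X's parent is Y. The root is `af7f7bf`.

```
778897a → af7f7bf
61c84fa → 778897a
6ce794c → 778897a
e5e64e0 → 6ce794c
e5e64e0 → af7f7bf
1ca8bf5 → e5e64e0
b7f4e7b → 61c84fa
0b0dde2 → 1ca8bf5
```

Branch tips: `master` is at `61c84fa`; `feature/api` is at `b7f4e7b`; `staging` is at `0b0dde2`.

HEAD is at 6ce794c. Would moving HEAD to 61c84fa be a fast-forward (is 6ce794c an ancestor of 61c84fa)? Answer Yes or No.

No

A fast-forward from 6ce794c to 61c84fa is possible iff 6ce794c is an ancestor of 61c84fa.
Ancestors of 61c84fa: {61c84fa, 778897a, af7f7bf}.
6ce794c is not among them, so fast-forward is not possible.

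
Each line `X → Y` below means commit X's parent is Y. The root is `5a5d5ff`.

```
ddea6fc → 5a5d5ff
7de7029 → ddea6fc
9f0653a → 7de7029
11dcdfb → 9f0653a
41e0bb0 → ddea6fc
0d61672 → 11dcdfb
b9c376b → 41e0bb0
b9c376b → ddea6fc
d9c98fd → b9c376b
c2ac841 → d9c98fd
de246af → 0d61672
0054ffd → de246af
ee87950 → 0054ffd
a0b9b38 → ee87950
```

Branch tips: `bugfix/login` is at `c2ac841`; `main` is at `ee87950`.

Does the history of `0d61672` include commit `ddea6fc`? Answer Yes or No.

Yes

Ancestors of 0d61672 (commits reachable by following parents): {0d61672, 11dcdfb, 5a5d5ff, 7de7029, 9f0653a, ddea6fc}.
ddea6fc is in that set, so it is an ancestor of 0d61672.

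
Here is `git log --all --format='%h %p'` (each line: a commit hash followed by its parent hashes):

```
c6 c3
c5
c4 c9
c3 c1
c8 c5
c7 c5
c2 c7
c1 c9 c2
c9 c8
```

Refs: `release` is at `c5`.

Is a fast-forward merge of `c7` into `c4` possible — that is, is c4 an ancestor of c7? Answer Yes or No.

No

A fast-forward from c4 to c7 is possible iff c4 is an ancestor of c7.
Ancestors of c7: {c5, c7}.
c4 is not among them, so fast-forward is not possible.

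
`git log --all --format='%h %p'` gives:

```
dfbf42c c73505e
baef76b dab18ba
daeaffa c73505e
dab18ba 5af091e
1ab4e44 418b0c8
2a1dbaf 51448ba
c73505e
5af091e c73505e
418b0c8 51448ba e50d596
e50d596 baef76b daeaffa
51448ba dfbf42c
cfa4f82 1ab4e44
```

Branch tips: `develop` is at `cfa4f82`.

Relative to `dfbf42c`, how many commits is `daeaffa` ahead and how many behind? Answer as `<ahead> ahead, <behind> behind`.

Reachable from daeaffa: {c73505e, daeaffa}.
Reachable from dfbf42c: {c73505e, dfbf42c}.
Only in daeaffa's history (ahead): {daeaffa} — 1.
Only in dfbf42c's history (behind): {dfbf42c} — 1.

1 ahead, 1 behind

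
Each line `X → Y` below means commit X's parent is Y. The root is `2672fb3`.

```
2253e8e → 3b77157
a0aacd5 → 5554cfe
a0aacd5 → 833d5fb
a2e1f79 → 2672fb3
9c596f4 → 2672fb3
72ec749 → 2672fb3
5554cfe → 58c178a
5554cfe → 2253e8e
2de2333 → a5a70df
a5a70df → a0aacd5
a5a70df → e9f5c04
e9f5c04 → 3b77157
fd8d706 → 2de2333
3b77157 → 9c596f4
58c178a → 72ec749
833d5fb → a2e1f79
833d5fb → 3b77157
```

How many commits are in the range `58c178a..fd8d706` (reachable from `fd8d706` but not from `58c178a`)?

Reachable from fd8d706: {2253e8e, 2672fb3, 2de2333, 3b77157, 5554cfe, 58c178a, 72ec749, 833d5fb, 9c596f4, a0aacd5, a2e1f79, a5a70df, e9f5c04, fd8d706}.
Reachable from 58c178a: {2672fb3, 58c178a, 72ec749}.
In fd8d706's history but not 58c178a's: {2253e8e, 2de2333, 3b77157, 5554cfe, 833d5fb, 9c596f4, a0aacd5, a2e1f79, a5a70df, e9f5c04, fd8d706} — 11 commits.

11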